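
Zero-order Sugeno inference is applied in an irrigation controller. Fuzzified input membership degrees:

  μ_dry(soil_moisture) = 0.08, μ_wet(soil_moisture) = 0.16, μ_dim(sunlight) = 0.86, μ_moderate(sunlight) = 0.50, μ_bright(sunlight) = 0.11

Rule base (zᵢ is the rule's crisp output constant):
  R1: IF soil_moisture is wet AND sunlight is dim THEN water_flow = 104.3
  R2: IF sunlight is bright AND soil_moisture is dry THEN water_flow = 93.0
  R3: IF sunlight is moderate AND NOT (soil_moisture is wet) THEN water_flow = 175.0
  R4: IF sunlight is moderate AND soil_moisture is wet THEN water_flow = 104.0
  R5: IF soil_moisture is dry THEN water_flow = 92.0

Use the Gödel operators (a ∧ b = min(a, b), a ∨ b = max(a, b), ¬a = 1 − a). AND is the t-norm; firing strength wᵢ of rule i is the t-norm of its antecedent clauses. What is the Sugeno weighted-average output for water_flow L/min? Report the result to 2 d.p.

R1 (z=104.3): wet=0.16, dim=0.86; AND[min(a, b)] → w = 0.16
R2 (z=93.0): bright=0.11, dry=0.08; AND[min(a, b)] → w = 0.08
R3 (z=175.0): moderate=0.50, ¬wet=1−0.16=0.84; AND[min(a, b)] → w = 0.50
R4 (z=104.0): moderate=0.50, wet=0.16; AND[min(a, b)] → w = 0.16
R5 (z=92.0): dry=0.08 → w = 0.08
Weighted average = (0.16·104.3 + 0.08·93.0 + 0.50·175.0 + 0.16·104.0 + 0.08·92.0) / (0.16 + 0.08 + 0.50 + 0.16 + 0.08)
  = 135.6280 / 0.9800 = 138.40

138.40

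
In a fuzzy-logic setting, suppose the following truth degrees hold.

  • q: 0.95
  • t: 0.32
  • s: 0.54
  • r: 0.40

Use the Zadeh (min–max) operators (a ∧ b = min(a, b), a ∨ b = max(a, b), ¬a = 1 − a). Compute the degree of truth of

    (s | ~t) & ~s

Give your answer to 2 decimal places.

~t = 1 − 0.32 = 0.68
s | ~t = max(a, b) on (0.54, 0.68) = 0.68
~s = 1 − 0.54 = 0.46
(s | ~t) & ~s = min(a, b) on (0.68, 0.46) = 0.46

0.46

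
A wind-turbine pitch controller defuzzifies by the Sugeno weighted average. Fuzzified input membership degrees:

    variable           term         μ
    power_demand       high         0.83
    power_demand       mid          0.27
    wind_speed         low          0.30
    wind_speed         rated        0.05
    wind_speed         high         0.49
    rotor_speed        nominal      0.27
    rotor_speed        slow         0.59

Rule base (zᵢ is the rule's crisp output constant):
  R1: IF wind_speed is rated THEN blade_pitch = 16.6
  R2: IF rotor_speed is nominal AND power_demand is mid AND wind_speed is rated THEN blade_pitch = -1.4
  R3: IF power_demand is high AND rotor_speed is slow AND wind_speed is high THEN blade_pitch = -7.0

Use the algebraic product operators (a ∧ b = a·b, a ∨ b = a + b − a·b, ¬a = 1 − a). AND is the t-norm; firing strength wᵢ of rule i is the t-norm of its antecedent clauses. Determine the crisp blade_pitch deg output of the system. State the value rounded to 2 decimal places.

-2.91

R1 (z=16.6): rated=0.05 → w = 0.0500
R2 (z=-1.4): nominal=0.27, mid=0.27, rated=0.05; AND[a·b] → w = 0.0036
R3 (z=-7.0): high=0.83, slow=0.59, high=0.49; AND[a·b] → w = 0.2400
Weighted average = (0.0500·16.6 + 0.0036·-1.4 + 0.2400·-7.0) / (0.0500 + 0.0036 + 0.2400)
  = -0.8548 / 0.2936 = -2.91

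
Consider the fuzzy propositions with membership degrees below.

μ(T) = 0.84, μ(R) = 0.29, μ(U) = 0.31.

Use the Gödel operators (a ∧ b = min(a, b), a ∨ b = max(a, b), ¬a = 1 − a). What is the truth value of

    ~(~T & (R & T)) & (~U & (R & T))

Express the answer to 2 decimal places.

~T = 1 − 0.84 = 0.16
R & T = min(a, b) on (0.29, 0.84) = 0.29
~T & (R & T) = min(a, b) on (0.16, 0.29) = 0.16
~(~T & (R & T)) = 1 − 0.16 = 0.84
~U = 1 − 0.31 = 0.69
R & T = min(a, b) on (0.29, 0.84) = 0.29
~U & (R & T) = min(a, b) on (0.69, 0.29) = 0.29
~(~T & (R & T)) & (~U & (R & T)) = min(a, b) on (0.84, 0.29) = 0.29

0.29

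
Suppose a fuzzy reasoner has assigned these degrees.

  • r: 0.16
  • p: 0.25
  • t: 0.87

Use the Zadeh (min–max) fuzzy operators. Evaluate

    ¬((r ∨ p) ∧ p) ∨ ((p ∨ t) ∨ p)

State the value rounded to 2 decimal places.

0.87

r ∨ p = max(a, b) on (0.16, 0.25) = 0.25
(r ∨ p) ∧ p = min(a, b) on (0.25, 0.25) = 0.25
¬((r ∨ p) ∧ p) = 1 − 0.25 = 0.75
p ∨ t = max(a, b) on (0.25, 0.87) = 0.87
(p ∨ t) ∨ p = max(a, b) on (0.87, 0.25) = 0.87
¬((r ∨ p) ∧ p) ∨ ((p ∨ t) ∨ p) = max(a, b) on (0.75, 0.87) = 0.87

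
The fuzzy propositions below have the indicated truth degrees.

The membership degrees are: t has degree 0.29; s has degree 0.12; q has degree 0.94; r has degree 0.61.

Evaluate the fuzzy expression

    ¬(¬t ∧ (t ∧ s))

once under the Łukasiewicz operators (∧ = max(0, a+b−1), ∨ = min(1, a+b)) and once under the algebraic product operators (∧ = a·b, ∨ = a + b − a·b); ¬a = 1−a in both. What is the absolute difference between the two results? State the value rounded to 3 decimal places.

0.025

Under Łukasiewicz:
  ¬t = 1 − 0.29 = 0.71
  t ∧ s = max(0, a+b−1) on (0.29, 0.12) = 0.00
  ¬t ∧ (t ∧ s) = max(0, a+b−1) on (0.71, 0.00) = 0.00
  ¬(¬t ∧ (t ∧ s)) = 1 − 0.00 = 1.00
  → value = 1.0000
Under algebraic product:
  ¬t = 1 − 0.2900 = 0.7100
  t ∧ s = a·b on (0.2900, 0.1200) = 0.0348
  ¬t ∧ (t ∧ s) = a·b on (0.7100, 0.0348) = 0.0247
  ¬(¬t ∧ (t ∧ s)) = 1 − 0.0247 = 0.9753
  → value = 0.9753
|1.0000 − 0.9753| = 0.025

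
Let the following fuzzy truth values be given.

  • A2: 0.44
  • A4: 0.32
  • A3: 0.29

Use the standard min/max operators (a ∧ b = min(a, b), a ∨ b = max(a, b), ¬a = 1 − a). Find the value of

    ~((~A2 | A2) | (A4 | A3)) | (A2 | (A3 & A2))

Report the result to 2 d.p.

0.44

~A2 = 1 − 0.44 = 0.56
~A2 | A2 = max(a, b) on (0.56, 0.44) = 0.56
A4 | A3 = max(a, b) on (0.32, 0.29) = 0.32
(~A2 | A2) | (A4 | A3) = max(a, b) on (0.56, 0.32) = 0.56
~((~A2 | A2) | (A4 | A3)) = 1 − 0.56 = 0.44
A3 & A2 = min(a, b) on (0.29, 0.44) = 0.29
A2 | (A3 & A2) = max(a, b) on (0.44, 0.29) = 0.44
~((~A2 | A2) | (A4 | A3)) | (A2 | (A3 & A2)) = max(a, b) on (0.44, 0.44) = 0.44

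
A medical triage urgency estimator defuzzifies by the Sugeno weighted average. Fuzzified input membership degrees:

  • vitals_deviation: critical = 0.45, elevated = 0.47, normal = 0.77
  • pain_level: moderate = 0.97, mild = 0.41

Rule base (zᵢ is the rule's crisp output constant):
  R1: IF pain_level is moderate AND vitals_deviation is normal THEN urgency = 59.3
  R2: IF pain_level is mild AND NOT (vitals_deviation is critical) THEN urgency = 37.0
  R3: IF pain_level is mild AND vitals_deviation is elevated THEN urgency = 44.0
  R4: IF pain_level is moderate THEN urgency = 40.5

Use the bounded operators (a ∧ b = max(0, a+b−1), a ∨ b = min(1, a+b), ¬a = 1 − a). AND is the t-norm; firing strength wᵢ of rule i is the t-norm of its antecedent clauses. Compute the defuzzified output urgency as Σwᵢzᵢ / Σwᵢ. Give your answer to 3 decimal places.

48.636

R1 (z=59.3): moderate=0.97, normal=0.77; AND[max(0, a+b−1)] → w = 0.74
R2 (z=37.0): mild=0.41, ¬critical=1−0.45=0.55; AND[max(0, a+b−1)] → w = 0.00
R3 (z=44.0): mild=0.41, elevated=0.47; AND[max(0, a+b−1)] → w = 0.00
R4 (z=40.5): moderate=0.97 → w = 0.97
Weighted average = (0.74·59.3 + 0.00·37.0 + 0.00·44.0 + 0.97·40.5) / (0.74 + 0.00 + 0.00 + 0.97)
  = 83.1670 / 1.7100 = 48.636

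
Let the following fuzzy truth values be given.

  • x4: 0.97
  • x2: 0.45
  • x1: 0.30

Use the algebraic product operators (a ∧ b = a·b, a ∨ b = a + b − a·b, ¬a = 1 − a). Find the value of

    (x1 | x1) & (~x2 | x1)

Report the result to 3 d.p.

0.349

x1 | x1 = a + b − a·b on (0.3000, 0.3000) = 0.5100
~x2 = 1 − 0.4500 = 0.5500
~x2 | x1 = a + b − a·b on (0.5500, 0.3000) = 0.6850
(x1 | x1) & (~x2 | x1) = a·b on (0.5100, 0.6850) = 0.3494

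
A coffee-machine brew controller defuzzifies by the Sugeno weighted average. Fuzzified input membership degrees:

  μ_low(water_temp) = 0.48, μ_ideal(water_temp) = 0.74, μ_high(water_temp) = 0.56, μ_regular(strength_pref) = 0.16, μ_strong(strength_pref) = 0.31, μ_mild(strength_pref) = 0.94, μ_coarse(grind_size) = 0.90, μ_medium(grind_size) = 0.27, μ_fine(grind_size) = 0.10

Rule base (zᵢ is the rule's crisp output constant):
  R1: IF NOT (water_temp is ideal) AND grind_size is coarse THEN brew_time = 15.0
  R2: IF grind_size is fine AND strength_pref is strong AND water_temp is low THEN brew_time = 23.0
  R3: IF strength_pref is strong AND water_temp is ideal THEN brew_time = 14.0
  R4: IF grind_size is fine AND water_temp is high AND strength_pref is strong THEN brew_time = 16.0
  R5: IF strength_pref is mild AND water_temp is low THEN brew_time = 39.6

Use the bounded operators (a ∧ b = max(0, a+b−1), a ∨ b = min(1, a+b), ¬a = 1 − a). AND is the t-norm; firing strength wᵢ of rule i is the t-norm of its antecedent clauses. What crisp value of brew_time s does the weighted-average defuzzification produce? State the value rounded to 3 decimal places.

R1 (z=15.0): ¬ideal=1−0.74=0.26, coarse=0.90; AND[max(0, a+b−1)] → w = 0.16
R2 (z=23.0): fine=0.10, strong=0.31, low=0.48; AND[max(0, a+b−1)] → w = 0.00
R3 (z=14.0): strong=0.31, ideal=0.74; AND[max(0, a+b−1)] → w = 0.05
R4 (z=16.0): fine=0.10, high=0.56, strong=0.31; AND[max(0, a+b−1)] → w = 0.00
R5 (z=39.6): mild=0.94, low=0.48; AND[max(0, a+b−1)] → w = 0.42
Weighted average = (0.16·15.0 + 0.00·23.0 + 0.05·14.0 + 0.00·16.0 + 0.42·39.6) / (0.16 + 0.00 + 0.05 + 0.00 + 0.42)
  = 19.7320 / 0.6300 = 31.321

31.321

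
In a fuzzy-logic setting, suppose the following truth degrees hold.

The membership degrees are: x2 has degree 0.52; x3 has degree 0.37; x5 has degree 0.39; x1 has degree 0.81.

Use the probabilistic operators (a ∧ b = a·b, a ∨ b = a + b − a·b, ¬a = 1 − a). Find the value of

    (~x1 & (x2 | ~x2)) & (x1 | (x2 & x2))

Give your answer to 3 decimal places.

~x1 = 1 − 0.8100 = 0.1900
~x2 = 1 − 0.5200 = 0.4800
x2 | ~x2 = a + b − a·b on (0.5200, 0.4800) = 0.7504
~x1 & (x2 | ~x2) = a·b on (0.1900, 0.7504) = 0.1426
x2 & x2 = a·b on (0.5200, 0.5200) = 0.2704
x1 | (x2 & x2) = a + b − a·b on (0.8100, 0.2704) = 0.8614
(~x1 & (x2 | ~x2)) & (x1 | (x2 & x2)) = a·b on (0.1426, 0.8614) = 0.1228

0.123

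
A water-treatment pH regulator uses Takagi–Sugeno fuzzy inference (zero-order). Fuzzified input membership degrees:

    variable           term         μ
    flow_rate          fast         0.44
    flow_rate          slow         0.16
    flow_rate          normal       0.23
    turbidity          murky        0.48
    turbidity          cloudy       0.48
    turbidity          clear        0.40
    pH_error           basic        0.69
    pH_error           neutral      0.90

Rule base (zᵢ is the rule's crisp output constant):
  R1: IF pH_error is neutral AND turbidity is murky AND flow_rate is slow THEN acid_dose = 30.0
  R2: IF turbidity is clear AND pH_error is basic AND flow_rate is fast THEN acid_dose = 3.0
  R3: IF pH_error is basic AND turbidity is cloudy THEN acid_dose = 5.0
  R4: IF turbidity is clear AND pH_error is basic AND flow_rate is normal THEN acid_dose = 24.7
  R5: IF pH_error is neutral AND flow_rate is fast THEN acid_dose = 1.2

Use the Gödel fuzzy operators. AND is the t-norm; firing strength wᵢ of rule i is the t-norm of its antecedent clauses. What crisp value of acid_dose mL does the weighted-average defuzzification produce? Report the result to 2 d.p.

8.54

R1 (z=30.0): neutral=0.90, murky=0.48, slow=0.16; AND[min(a, b)] → w = 0.16
R2 (z=3.0): clear=0.40, basic=0.69, fast=0.44; AND[min(a, b)] → w = 0.40
R3 (z=5.0): basic=0.69, cloudy=0.48; AND[min(a, b)] → w = 0.48
R4 (z=24.7): clear=0.40, basic=0.69, normal=0.23; AND[min(a, b)] → w = 0.23
R5 (z=1.2): neutral=0.90, fast=0.44; AND[min(a, b)] → w = 0.44
Weighted average = (0.16·30.0 + 0.40·3.0 + 0.48·5.0 + 0.23·24.7 + 0.44·1.2) / (0.16 + 0.40 + 0.48 + 0.23 + 0.44)
  = 14.6090 / 1.7100 = 8.54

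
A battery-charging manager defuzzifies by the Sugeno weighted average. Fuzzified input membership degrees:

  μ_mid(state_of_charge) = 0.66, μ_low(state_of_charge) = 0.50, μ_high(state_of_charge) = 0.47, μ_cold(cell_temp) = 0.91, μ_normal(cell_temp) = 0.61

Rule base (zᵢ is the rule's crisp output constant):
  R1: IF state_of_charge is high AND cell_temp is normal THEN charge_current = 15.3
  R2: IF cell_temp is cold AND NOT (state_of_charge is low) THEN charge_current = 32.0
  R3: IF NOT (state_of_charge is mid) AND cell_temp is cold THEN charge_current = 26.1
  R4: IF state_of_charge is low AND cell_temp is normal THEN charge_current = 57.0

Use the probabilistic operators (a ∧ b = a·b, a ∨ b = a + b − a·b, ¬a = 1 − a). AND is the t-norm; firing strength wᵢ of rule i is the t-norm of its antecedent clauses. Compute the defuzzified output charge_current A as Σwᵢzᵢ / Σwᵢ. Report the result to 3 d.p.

32.746

R1 (z=15.3): high=0.47, normal=0.61; AND[a·b] → w = 0.2867
R2 (z=32.0): cold=0.91, ¬low=1−0.50=0.50; AND[a·b] → w = 0.4550
R3 (z=26.1): ¬mid=1−0.66=0.34, cold=0.91; AND[a·b] → w = 0.3094
R4 (z=57.0): low=0.50, normal=0.61; AND[a·b] → w = 0.3050
Weighted average = (0.2867·15.3 + 0.4550·32.0 + 0.3094·26.1 + 0.3050·57.0) / (0.2867 + 0.4550 + 0.3094 + 0.3050)
  = 44.4068 / 1.3561 = 32.746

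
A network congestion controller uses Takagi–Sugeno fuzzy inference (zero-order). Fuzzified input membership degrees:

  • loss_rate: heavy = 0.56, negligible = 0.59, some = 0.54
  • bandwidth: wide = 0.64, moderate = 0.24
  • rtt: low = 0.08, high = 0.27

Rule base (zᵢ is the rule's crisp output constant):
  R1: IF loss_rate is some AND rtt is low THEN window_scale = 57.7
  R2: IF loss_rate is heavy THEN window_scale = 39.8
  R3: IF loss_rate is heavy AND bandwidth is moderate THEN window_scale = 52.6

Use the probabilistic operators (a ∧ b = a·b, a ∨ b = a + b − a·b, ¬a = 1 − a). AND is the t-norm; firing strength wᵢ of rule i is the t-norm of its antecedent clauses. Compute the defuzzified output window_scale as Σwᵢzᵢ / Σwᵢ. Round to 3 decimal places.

43.181

R1 (z=57.7): some=0.54, low=0.08; AND[a·b] → w = 0.0432
R2 (z=39.8): heavy=0.56 → w = 0.5600
R3 (z=52.6): heavy=0.56, moderate=0.24; AND[a·b] → w = 0.1344
Weighted average = (0.0432·57.7 + 0.5600·39.8 + 0.1344·52.6) / (0.0432 + 0.5600 + 0.1344)
  = 31.8501 / 0.7376 = 43.181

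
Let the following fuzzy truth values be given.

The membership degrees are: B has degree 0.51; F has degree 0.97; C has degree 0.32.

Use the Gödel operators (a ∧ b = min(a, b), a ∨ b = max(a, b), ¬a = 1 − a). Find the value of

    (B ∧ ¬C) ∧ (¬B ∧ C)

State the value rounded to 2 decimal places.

0.32

¬C = 1 − 0.32 = 0.68
B ∧ ¬C = min(a, b) on (0.51, 0.68) = 0.51
¬B = 1 − 0.51 = 0.49
¬B ∧ C = min(a, b) on (0.49, 0.32) = 0.32
(B ∧ ¬C) ∧ (¬B ∧ C) = min(a, b) on (0.51, 0.32) = 0.32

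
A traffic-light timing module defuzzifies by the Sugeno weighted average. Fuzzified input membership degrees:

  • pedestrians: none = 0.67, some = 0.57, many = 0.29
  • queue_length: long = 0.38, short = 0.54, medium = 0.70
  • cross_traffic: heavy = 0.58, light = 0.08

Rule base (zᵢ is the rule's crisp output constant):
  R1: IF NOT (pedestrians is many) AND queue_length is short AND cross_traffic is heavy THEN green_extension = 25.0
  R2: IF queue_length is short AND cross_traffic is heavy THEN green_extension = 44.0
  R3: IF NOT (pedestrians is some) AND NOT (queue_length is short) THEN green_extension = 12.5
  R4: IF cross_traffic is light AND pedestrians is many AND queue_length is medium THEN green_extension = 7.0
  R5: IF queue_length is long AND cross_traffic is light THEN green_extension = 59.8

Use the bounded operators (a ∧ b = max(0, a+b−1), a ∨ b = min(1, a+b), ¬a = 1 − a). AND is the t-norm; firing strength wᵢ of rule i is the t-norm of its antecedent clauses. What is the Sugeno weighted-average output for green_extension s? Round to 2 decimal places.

44.00

R1 (z=25.0): ¬many=1−0.29=0.71, short=0.54, heavy=0.58; AND[max(0, a+b−1)] → w = 0.00
R2 (z=44.0): short=0.54, heavy=0.58; AND[max(0, a+b−1)] → w = 0.12
R3 (z=12.5): ¬some=1−0.57=0.43, ¬short=1−0.54=0.46; AND[max(0, a+b−1)] → w = 0.00
R4 (z=7.0): light=0.08, many=0.29, medium=0.70; AND[max(0, a+b−1)] → w = 0.00
R5 (z=59.8): long=0.38, light=0.08; AND[max(0, a+b−1)] → w = 0.00
Weighted average = (0.00·25.0 + 0.12·44.0 + 0.00·12.5 + 0.00·7.0 + 0.00·59.8) / (0.00 + 0.12 + 0.00 + 0.00 + 0.00)
  = 5.2800 / 0.1200 = 44.00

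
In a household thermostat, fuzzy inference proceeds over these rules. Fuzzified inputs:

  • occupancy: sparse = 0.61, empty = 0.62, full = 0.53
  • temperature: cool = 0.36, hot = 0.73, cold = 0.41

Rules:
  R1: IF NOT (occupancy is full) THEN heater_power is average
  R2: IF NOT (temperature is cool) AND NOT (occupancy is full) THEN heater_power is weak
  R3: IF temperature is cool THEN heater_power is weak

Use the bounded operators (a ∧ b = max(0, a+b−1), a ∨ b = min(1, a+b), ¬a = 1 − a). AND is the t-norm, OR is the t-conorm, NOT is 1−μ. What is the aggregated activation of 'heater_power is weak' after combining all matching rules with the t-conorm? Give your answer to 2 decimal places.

0.47

R1: ¬full=1−0.53=0.47 → w = 0.47
R2: ¬cool=1−0.36=0.64, ¬full=1−0.53=0.47; AND[max(0, a+b−1)] → w = 0.11
R3: cool=0.36 → w = 0.36
Rules with consequent 'weak': {R2, R3} → strengths 0.11, 0.36
Aggregate via t-conorm [min(1, a+b)]: 0.47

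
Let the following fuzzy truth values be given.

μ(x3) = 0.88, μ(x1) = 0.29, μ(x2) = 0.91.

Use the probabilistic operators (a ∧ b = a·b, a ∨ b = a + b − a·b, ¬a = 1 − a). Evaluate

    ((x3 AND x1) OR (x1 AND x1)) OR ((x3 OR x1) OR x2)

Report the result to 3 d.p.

0.995

x3 AND x1 = a·b on (0.8800, 0.2900) = 0.2552
x1 AND x1 = a·b on (0.2900, 0.2900) = 0.0841
(x3 AND x1) OR (x1 AND x1) = a + b − a·b on (0.2552, 0.0841) = 0.3178
x3 OR x1 = a + b − a·b on (0.8800, 0.2900) = 0.9148
(x3 OR x1) OR x2 = a + b − a·b on (0.9148, 0.9100) = 0.9923
((x3 AND x1) OR (x1 AND x1)) OR ((x3 OR x1) OR x2) = a + b − a·b on (0.3178, 0.9923) = 0.9948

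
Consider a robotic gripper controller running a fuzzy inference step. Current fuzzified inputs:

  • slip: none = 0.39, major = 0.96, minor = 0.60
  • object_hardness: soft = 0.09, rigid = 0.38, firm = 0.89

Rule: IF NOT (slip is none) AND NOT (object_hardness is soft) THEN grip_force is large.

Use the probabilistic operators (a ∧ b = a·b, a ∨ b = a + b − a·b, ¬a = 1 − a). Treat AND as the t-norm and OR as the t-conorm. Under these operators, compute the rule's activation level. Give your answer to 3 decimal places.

firing strength: ¬none=1−0.39=0.61, ¬soft=1−0.09=0.91; AND[a·b] → w = 0.5551

0.555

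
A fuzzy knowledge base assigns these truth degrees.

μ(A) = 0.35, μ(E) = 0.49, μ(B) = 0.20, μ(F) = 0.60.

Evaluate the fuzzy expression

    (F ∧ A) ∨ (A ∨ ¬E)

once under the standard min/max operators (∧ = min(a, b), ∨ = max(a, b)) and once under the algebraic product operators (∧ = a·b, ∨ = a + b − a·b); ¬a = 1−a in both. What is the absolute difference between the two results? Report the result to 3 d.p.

0.238

Under standard min/max:
  F ∧ A = min(a, b) on (0.60, 0.35) = 0.35
  ¬E = 1 − 0.49 = 0.51
  A ∨ ¬E = max(a, b) on (0.35, 0.51) = 0.51
  (F ∧ A) ∨ (A ∨ ¬E) = max(a, b) on (0.35, 0.51) = 0.51
  → value = 0.5100
Under algebraic product:
  F ∧ A = a·b on (0.6000, 0.3500) = 0.2100
  ¬E = 1 − 0.4900 = 0.5100
  A ∨ ¬E = a + b − a·b on (0.3500, 0.5100) = 0.6815
  (F ∧ A) ∨ (A ∨ ¬E) = a + b − a·b on (0.2100, 0.6815) = 0.7484
  → value = 0.7484
|0.5100 − 0.7484| = 0.238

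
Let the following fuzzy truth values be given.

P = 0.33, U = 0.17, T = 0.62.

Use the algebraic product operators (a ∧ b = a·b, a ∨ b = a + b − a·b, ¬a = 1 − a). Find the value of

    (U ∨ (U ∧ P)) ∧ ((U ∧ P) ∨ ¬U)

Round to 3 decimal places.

U ∧ P = a·b on (0.1700, 0.3300) = 0.0561
U ∨ (U ∧ P) = a + b − a·b on (0.1700, 0.0561) = 0.2166
U ∧ P = a·b on (0.1700, 0.3300) = 0.0561
¬U = 1 − 0.1700 = 0.8300
(U ∧ P) ∨ ¬U = a + b − a·b on (0.0561, 0.8300) = 0.8395
(U ∨ (U ∧ P)) ∧ ((U ∧ P) ∨ ¬U) = a·b on (0.2166, 0.8395) = 0.1818

0.182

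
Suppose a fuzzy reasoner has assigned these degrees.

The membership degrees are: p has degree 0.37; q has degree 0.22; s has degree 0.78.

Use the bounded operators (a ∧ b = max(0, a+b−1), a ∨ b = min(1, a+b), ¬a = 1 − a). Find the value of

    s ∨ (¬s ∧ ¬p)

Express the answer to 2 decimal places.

0.78

¬s = 1 − 0.78 = 0.22
¬p = 1 − 0.37 = 0.63
¬s ∧ ¬p = max(0, a+b−1) on (0.22, 0.63) = 0.00
s ∨ (¬s ∧ ¬p) = min(1, a+b) on (0.78, 0.00) = 0.78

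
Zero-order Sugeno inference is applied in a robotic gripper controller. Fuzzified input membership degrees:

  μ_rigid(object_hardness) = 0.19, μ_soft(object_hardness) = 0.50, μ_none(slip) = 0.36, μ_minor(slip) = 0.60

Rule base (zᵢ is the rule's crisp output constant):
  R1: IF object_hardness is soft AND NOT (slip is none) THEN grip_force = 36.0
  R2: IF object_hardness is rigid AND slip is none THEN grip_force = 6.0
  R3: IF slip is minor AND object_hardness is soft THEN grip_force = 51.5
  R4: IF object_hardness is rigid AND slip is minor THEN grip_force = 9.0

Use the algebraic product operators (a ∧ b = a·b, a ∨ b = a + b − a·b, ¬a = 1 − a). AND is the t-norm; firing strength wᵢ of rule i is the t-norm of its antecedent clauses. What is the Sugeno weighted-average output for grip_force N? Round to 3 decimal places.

R1 (z=36.0): soft=0.50, ¬none=1−0.36=0.64; AND[a·b] → w = 0.3200
R2 (z=6.0): rigid=0.19, none=0.36; AND[a·b] → w = 0.0684
R3 (z=51.5): minor=0.60, soft=0.50; AND[a·b] → w = 0.3000
R4 (z=9.0): rigid=0.19, minor=0.60; AND[a·b] → w = 0.1140
Weighted average = (0.3200·36.0 + 0.0684·6.0 + 0.3000·51.5 + 0.1140·9.0) / (0.3200 + 0.0684 + 0.3000 + 0.1140)
  = 28.4064 / 0.8024 = 35.402

35.402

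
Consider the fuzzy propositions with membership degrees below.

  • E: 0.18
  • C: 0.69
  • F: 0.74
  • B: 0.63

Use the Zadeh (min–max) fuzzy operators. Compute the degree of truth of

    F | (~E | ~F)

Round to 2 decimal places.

0.82

~E = 1 − 0.18 = 0.82
~F = 1 − 0.74 = 0.26
~E | ~F = max(a, b) on (0.82, 0.26) = 0.82
F | (~E | ~F) = max(a, b) on (0.74, 0.82) = 0.82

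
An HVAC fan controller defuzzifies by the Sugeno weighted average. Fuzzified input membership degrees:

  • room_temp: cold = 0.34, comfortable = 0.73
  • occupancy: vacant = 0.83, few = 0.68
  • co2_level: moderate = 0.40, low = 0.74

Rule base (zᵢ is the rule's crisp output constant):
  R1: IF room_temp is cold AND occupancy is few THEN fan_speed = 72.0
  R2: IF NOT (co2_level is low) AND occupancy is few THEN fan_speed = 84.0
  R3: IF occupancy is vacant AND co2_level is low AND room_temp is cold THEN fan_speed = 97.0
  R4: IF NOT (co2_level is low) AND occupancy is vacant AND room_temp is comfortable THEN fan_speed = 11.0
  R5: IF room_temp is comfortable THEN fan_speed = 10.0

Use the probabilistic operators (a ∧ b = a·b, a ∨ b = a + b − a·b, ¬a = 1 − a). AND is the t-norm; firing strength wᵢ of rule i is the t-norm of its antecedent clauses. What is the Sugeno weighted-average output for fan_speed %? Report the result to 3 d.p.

R1 (z=72.0): cold=0.34, few=0.68; AND[a·b] → w = 0.2312
R2 (z=84.0): ¬low=1−0.74=0.26, few=0.68; AND[a·b] → w = 0.1768
R3 (z=97.0): vacant=0.83, low=0.74, cold=0.34; AND[a·b] → w = 0.2088
R4 (z=11.0): ¬low=1−0.74=0.26, vacant=0.83, comfortable=0.73; AND[a·b] → w = 0.1575
R5 (z=10.0): comfortable=0.73 → w = 0.7300
Weighted average = (0.2312·72.0 + 0.1768·84.0 + 0.2088·97.0 + 0.1575·11.0 + 0.7300·10.0) / (0.2312 + 0.1768 + 0.2088 + 0.1575 + 0.7300)
  = 60.7868 / 1.5044 = 40.407

40.407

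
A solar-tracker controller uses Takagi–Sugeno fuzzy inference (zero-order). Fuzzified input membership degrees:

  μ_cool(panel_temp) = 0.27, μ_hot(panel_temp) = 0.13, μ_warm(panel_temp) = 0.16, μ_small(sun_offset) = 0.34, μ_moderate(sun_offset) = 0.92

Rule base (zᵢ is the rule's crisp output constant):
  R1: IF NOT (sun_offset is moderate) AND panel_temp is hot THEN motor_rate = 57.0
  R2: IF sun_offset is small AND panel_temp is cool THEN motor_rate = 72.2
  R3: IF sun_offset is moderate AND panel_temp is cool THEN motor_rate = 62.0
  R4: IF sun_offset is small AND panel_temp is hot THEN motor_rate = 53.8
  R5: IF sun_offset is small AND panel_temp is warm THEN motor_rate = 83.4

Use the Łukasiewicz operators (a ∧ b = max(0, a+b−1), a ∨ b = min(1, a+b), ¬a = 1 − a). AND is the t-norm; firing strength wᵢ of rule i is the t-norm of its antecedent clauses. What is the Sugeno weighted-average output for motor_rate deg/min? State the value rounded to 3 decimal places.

R1 (z=57.0): ¬moderate=1−0.92=0.08, hot=0.13; AND[max(0, a+b−1)] → w = 0.00
R2 (z=72.2): small=0.34, cool=0.27; AND[max(0, a+b−1)] → w = 0.00
R3 (z=62.0): moderate=0.92, cool=0.27; AND[max(0, a+b−1)] → w = 0.19
R4 (z=53.8): small=0.34, hot=0.13; AND[max(0, a+b−1)] → w = 0.00
R5 (z=83.4): small=0.34, warm=0.16; AND[max(0, a+b−1)] → w = 0.00
Weighted average = (0.00·57.0 + 0.00·72.2 + 0.19·62.0 + 0.00·53.8 + 0.00·83.4) / (0.00 + 0.00 + 0.19 + 0.00 + 0.00)
  = 11.7800 / 0.1900 = 62.000

62.000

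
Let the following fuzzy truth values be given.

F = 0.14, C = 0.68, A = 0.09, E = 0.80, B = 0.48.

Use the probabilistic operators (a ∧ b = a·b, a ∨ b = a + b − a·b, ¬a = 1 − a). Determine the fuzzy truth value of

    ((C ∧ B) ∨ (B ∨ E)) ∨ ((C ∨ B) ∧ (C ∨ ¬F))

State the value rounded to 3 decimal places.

0.986

C ∧ B = a·b on (0.6800, 0.4800) = 0.3264
B ∨ E = a + b − a·b on (0.4800, 0.8000) = 0.8960
(C ∧ B) ∨ (B ∨ E) = a + b − a·b on (0.3264, 0.8960) = 0.9299
C ∨ B = a + b − a·b on (0.6800, 0.4800) = 0.8336
¬F = 1 − 0.1400 = 0.8600
C ∨ ¬F = a + b − a·b on (0.6800, 0.8600) = 0.9552
(C ∨ B) ∧ (C ∨ ¬F) = a·b on (0.8336, 0.9552) = 0.7963
((C ∧ B) ∨ (B ∨ E)) ∨ ((C ∨ B) ∧ (C ∨ ¬F)) = a + b − a·b on (0.9299, 0.7963) = 0.9857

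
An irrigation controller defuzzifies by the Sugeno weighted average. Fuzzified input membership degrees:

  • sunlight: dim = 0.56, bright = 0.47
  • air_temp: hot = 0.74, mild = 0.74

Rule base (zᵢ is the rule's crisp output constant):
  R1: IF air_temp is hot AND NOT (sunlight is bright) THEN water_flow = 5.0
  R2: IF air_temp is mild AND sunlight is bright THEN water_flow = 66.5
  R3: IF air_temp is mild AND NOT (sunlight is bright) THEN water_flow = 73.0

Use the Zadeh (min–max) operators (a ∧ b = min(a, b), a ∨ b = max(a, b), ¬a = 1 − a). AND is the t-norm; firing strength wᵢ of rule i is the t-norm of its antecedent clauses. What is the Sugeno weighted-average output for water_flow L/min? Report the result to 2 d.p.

47.45

R1 (z=5.0): hot=0.74, ¬bright=1−0.47=0.53; AND[min(a, b)] → w = 0.53
R2 (z=66.5): mild=0.74, bright=0.47; AND[min(a, b)] → w = 0.47
R3 (z=73.0): mild=0.74, ¬bright=1−0.47=0.53; AND[min(a, b)] → w = 0.53
Weighted average = (0.53·5.0 + 0.47·66.5 + 0.53·73.0) / (0.53 + 0.47 + 0.53)
  = 72.5950 / 1.5300 = 47.45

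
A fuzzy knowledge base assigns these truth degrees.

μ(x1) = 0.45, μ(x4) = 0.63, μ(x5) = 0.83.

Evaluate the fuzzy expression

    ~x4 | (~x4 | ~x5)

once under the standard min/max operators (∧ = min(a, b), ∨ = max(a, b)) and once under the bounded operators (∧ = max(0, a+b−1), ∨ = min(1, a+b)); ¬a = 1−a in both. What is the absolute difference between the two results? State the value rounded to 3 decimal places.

0.540

Under standard min/max:
  ~x4 = 1 − 0.63 = 0.37
  ~x4 = 1 − 0.63 = 0.37
  ~x5 = 1 − 0.83 = 0.17
  ~x4 | ~x5 = max(a, b) on (0.37, 0.17) = 0.37
  ~x4 | (~x4 | ~x5) = max(a, b) on (0.37, 0.37) = 0.37
  → value = 0.3700
Under bounded:
  ~x4 = 1 − 0.63 = 0.37
  ~x4 = 1 − 0.63 = 0.37
  ~x5 = 1 − 0.83 = 0.17
  ~x4 | ~x5 = min(1, a+b) on (0.37, 0.17) = 0.54
  ~x4 | (~x4 | ~x5) = min(1, a+b) on (0.37, 0.54) = 0.91
  → value = 0.9100
|0.3700 − 0.9100| = 0.540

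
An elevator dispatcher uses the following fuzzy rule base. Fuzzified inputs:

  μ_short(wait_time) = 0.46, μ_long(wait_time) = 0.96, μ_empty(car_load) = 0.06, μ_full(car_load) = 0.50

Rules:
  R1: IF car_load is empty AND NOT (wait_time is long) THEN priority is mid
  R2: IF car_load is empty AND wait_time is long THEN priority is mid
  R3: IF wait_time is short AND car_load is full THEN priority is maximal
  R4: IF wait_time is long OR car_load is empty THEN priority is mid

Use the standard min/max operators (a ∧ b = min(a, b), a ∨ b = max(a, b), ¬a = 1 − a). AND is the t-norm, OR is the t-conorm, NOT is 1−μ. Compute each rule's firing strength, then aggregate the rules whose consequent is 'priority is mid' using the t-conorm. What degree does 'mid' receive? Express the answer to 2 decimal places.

0.96

R1: empty=0.06, ¬long=1−0.96=0.04; AND[min(a, b)] → w = 0.04
R2: empty=0.06, long=0.96; AND[min(a, b)] → w = 0.06
R3: short=0.46, full=0.50; AND[min(a, b)] → w = 0.46
R4: long=0.96, empty=0.06; OR[max(a, b)] → w = 0.96
Rules with consequent 'mid': {R1, R2, R4} → strengths 0.04, 0.06, 0.96
Aggregate via t-conorm [max(a, b)]: 0.96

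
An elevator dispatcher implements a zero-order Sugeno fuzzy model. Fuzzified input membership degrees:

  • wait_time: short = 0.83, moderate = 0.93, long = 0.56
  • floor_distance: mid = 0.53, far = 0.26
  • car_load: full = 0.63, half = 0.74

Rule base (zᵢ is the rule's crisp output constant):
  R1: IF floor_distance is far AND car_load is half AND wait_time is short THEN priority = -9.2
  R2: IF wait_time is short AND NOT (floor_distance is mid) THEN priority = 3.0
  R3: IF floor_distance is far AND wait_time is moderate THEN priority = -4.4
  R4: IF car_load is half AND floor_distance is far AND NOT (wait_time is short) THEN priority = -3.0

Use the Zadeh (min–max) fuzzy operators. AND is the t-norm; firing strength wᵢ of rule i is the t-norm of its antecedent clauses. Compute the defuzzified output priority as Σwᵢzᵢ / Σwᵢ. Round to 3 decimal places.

R1 (z=-9.2): far=0.26, half=0.74, short=0.83; AND[min(a, b)] → w = 0.26
R2 (z=3.0): short=0.83, ¬mid=1−0.53=0.47; AND[min(a, b)] → w = 0.47
R3 (z=-4.4): far=0.26, moderate=0.93; AND[min(a, b)] → w = 0.26
R4 (z=-3.0): half=0.74, far=0.26, ¬short=1−0.83=0.17; AND[min(a, b)] → w = 0.17
Weighted average = (0.26·-9.2 + 0.47·3.0 + 0.26·-4.4 + 0.17·-3.0) / (0.26 + 0.47 + 0.26 + 0.17)
  = -2.6360 / 1.1600 = -2.272

-2.272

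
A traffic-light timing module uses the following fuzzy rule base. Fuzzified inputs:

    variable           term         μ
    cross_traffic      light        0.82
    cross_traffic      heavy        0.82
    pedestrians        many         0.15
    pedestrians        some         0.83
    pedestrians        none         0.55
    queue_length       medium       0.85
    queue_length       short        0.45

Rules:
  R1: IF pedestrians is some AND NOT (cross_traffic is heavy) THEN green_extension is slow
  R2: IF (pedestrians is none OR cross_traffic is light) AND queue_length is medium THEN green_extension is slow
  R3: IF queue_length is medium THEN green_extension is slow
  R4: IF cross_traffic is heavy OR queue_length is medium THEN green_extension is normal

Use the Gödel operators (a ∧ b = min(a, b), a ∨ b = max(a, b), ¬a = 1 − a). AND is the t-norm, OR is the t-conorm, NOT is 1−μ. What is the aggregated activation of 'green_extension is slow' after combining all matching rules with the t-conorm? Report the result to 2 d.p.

0.85

R1: some=0.83, ¬heavy=1−0.82=0.18; AND[min(a, b)] → w = 0.18
R2: (none=0.55 OR light=0.82) = 0.82; AND[min(a, b)] with medium=0.85 → w = 0.82
R3: medium=0.85 → w = 0.85
R4: heavy=0.82, medium=0.85; OR[max(a, b)] → w = 0.85
Rules with consequent 'slow': {R1, R2, R3} → strengths 0.18, 0.82, 0.85
Aggregate via t-conorm [max(a, b)]: 0.85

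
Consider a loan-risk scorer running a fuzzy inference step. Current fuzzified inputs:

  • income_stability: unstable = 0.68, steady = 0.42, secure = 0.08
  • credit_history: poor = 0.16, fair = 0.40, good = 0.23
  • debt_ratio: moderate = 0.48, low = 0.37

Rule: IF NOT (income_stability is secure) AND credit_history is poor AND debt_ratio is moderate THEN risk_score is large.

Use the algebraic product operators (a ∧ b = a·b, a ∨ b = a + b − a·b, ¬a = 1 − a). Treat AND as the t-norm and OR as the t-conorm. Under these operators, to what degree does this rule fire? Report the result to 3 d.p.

0.071

firing strength: ¬secure=1−0.08=0.92, poor=0.16, moderate=0.48; AND[a·b] → w = 0.0707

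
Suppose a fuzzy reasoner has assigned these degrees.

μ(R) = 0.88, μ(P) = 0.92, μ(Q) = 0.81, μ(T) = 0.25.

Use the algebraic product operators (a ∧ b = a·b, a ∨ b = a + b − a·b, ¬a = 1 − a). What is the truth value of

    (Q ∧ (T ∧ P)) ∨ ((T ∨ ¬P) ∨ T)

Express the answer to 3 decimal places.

T ∧ P = a·b on (0.2500, 0.9200) = 0.2300
Q ∧ (T ∧ P) = a·b on (0.8100, 0.2300) = 0.1863
¬P = 1 − 0.9200 = 0.0800
T ∨ ¬P = a + b − a·b on (0.2500, 0.0800) = 0.3100
(T ∨ ¬P) ∨ T = a + b − a·b on (0.3100, 0.2500) = 0.4825
(Q ∧ (T ∧ P)) ∨ ((T ∨ ¬P) ∨ T) = a + b − a·b on (0.1863, 0.4825) = 0.5789

0.579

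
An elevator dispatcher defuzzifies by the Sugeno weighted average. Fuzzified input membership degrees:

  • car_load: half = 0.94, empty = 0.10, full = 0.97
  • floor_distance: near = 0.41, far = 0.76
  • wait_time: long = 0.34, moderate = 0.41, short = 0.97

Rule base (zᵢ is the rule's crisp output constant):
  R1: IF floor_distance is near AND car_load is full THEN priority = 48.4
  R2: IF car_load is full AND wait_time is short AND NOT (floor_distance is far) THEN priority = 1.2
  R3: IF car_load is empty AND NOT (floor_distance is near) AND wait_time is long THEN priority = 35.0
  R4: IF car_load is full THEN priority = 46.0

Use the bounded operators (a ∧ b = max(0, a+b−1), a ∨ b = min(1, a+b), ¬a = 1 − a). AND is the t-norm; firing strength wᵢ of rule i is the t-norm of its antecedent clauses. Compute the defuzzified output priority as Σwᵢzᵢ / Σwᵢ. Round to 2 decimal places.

41.33

R1 (z=48.4): near=0.41, full=0.97; AND[max(0, a+b−1)] → w = 0.38
R2 (z=1.2): full=0.97, short=0.97, ¬far=1−0.76=0.24; AND[max(0, a+b−1)] → w = 0.18
R3 (z=35.0): empty=0.10, ¬near=1−0.41=0.59, long=0.34; AND[max(0, a+b−1)] → w = 0.00
R4 (z=46.0): full=0.97 → w = 0.97
Weighted average = (0.38·48.4 + 0.18·1.2 + 0.00·35.0 + 0.97·46.0) / (0.38 + 0.18 + 0.00 + 0.97)
  = 63.2280 / 1.5300 = 41.33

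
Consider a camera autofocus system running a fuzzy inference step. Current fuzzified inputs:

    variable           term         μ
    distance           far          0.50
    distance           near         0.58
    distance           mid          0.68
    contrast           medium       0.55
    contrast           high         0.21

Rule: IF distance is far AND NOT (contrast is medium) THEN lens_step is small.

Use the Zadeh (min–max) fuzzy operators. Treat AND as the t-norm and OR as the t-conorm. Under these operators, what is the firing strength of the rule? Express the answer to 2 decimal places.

0.45

firing strength: far=0.50, ¬medium=1−0.55=0.45; AND[min(a, b)] → w = 0.45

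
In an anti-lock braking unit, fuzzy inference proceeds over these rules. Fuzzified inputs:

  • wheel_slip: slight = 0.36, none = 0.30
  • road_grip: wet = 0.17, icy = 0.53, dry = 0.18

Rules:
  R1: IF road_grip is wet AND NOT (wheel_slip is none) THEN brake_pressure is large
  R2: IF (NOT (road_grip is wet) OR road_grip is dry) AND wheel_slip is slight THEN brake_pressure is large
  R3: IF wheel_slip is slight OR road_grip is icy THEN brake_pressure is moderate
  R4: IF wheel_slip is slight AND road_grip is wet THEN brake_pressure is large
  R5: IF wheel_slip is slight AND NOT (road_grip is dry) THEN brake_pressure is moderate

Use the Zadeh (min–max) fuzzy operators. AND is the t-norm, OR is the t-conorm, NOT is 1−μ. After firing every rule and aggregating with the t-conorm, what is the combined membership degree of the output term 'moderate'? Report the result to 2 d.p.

0.53

R1: wet=0.17, ¬none=1−0.30=0.70; AND[min(a, b)] → w = 0.17
R2: (¬wet=1−0.17=0.83 OR dry=0.18) = 0.83; AND[min(a, b)] with slight=0.36 → w = 0.36
R3: slight=0.36, icy=0.53; OR[max(a, b)] → w = 0.53
R4: slight=0.36, wet=0.17; AND[min(a, b)] → w = 0.17
R5: slight=0.36, ¬dry=1−0.18=0.82; AND[min(a, b)] → w = 0.36
Rules with consequent 'moderate': {R3, R5} → strengths 0.53, 0.36
Aggregate via t-conorm [max(a, b)]: 0.53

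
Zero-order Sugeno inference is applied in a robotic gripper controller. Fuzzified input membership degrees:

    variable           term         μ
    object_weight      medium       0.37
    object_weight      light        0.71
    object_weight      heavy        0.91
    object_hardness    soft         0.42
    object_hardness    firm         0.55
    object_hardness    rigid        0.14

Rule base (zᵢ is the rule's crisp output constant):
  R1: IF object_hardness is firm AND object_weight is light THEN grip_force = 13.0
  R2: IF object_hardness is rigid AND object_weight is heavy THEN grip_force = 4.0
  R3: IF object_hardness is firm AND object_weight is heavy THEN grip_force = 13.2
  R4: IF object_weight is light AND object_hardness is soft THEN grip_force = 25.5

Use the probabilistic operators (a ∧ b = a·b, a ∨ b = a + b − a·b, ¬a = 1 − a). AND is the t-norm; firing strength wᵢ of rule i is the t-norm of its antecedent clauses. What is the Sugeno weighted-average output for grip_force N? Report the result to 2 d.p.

R1 (z=13.0): firm=0.55, light=0.71; AND[a·b] → w = 0.3905
R2 (z=4.0): rigid=0.14, heavy=0.91; AND[a·b] → w = 0.1274
R3 (z=13.2): firm=0.55, heavy=0.91; AND[a·b] → w = 0.5005
R4 (z=25.5): light=0.71, soft=0.42; AND[a·b] → w = 0.2982
Weighted average = (0.3905·13.0 + 0.1274·4.0 + 0.5005·13.2 + 0.2982·25.5) / (0.3905 + 0.1274 + 0.5005 + 0.2982)
  = 19.7968 / 1.3166 = 15.04

15.04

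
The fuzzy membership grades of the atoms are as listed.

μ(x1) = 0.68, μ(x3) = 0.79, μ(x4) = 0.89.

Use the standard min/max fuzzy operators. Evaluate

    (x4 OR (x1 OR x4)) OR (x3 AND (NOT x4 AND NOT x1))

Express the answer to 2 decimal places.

x1 OR x4 = max(a, b) on (0.68, 0.89) = 0.89
x4 OR (x1 OR x4) = max(a, b) on (0.89, 0.89) = 0.89
NOT x4 = 1 − 0.89 = 0.11
NOT x1 = 1 − 0.68 = 0.32
NOT x4 AND NOT x1 = min(a, b) on (0.11, 0.32) = 0.11
x3 AND (NOT x4 AND NOT x1) = min(a, b) on (0.79, 0.11) = 0.11
(x4 OR (x1 OR x4)) OR (x3 AND (NOT x4 AND NOT x1)) = max(a, b) on (0.89, 0.11) = 0.89

0.89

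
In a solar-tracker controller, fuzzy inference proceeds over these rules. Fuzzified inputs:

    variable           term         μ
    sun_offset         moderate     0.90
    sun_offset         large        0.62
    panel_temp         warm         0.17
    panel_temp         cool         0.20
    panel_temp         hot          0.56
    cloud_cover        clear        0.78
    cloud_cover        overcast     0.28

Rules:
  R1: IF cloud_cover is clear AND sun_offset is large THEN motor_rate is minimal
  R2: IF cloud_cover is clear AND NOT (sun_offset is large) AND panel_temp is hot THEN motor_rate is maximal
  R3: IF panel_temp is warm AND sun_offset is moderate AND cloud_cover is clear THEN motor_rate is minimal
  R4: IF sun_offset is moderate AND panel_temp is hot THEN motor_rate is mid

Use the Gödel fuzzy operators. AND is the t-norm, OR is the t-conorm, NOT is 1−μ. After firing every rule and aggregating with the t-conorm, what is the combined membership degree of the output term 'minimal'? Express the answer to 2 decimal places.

0.62

R1: clear=0.78, large=0.62; AND[min(a, b)] → w = 0.62
R2: clear=0.78, ¬large=1−0.62=0.38, hot=0.56; AND[min(a, b)] → w = 0.38
R3: warm=0.17, moderate=0.90, clear=0.78; AND[min(a, b)] → w = 0.17
R4: moderate=0.90, hot=0.56; AND[min(a, b)] → w = 0.56
Rules with consequent 'minimal': {R1, R3} → strengths 0.62, 0.17
Aggregate via t-conorm [max(a, b)]: 0.62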